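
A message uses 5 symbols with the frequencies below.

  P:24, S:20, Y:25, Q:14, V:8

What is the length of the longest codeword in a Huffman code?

3

Merge the two lowest-weight nodes at each step:
merge V(8) and Q(14): 22
merge S(20) and 22: 42
merge P(24) and Y(25): 49
merge 42 and 49: 91
The first pair merged (V, Q) ends up deepest, at depth 3.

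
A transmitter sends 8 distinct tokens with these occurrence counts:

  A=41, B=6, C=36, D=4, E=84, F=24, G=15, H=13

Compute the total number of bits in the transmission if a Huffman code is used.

572

Build the Huffman tree bottom-up:
merge D(4) and B(6): 10
merge 10 and H(13): 23
merge G(15) and 23: 38
merge F(24) and C(36): 60
merge 38 and A(41): 79
merge 60 and 79: 139
merge E(84) and 139: 223
Total encoded bits = sum of merged weights = 10 + 23 + 38 + 60 + 79 + 139 + 223 = 572.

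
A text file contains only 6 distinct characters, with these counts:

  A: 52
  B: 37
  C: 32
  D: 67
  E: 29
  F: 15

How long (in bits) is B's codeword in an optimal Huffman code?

3

Huffman merges, smallest pair first:
merge F(15) and E(29): 44
merge C(32) and B(37): 69
merge 44 and A(52): 96
merge D(67) and 69: 136
merge 96 and 136: 232
B's leaf is at depth 3, giving a 3-bit codeword.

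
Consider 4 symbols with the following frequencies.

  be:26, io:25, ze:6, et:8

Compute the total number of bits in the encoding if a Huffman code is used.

Greedily combine the two least-frequent nodes:
combine ze(6), et(8) → 14
combine 14, io(25) → 39
combine be(26), 39 → 65
Each symbol's bit-cost is frequency × depth; summing gives 118 bits (equivalently 14 + 39 + 65).

118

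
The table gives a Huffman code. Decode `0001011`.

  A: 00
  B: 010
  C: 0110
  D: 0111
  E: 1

Read left to right; each codeword is recognised as soon as it completes (prefix code):
  00→A | 010→B | 1→E | 1→E
Decoded message: ABEE

ABEE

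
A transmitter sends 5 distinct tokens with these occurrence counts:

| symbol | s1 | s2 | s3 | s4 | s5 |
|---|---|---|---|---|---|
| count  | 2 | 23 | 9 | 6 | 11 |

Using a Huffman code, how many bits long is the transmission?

104

Greedily combine the two least-frequent nodes:
combine s1(2), s4(6) → 8
combine 8, s3(9) → 17
combine s5(11), 17 → 28
combine s2(23), 28 → 51
Each symbol's bit-cost is frequency × depth; summing gives 104 bits (equivalently 8 + 17 + 28 + 51).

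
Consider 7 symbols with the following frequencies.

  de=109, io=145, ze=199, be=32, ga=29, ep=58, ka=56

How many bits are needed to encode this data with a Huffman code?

1601

Greedily combine the two least-frequent nodes:
ga(29) + be(32) → 61
ka(56) + ep(58) → 114
61 + de(109) → 170
114 + io(145) → 259
170 + ze(199) → 369
259 + 369 → 628
Total encoded bits = sum of merged weights = 61 + 114 + 170 + 259 + 369 + 628 = 1601.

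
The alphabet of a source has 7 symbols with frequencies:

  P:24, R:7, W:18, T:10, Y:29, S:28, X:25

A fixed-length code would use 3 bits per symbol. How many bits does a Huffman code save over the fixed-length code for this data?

40

Fixed-length: 3 bits × 141 symbols = 423 bits.
Huffman merges:
merge R(7) and T(10): 17
merge 17 and W(18): 35
merge P(24) and X(25): 49
merge S(28) and Y(29): 57
merge 35 and 49: 84
merge 57 and 84: 141
Huffman total = 17 + 35 + 49 + 57 + 84 + 141 = 383 bits.
Saving = 423 − 383 = 40 bits.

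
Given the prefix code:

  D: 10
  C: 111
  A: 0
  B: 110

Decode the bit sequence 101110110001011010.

Read left to right; each codeword is recognised as soon as it completes (prefix code):
  10→D | 111→C | 0→A | 110→B | 0→A | 0→A | 10→D | 110→B | 10→D
Decoded message: DCABAADBD

DCABAADBD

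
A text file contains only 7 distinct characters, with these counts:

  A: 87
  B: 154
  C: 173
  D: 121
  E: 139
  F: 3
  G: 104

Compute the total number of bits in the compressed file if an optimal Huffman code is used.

Greedily combine the two least-frequent nodes:
merge F(3) and A(87): 90
merge 90 and G(104): 194
merge D(121) and E(139): 260
merge B(154) and C(173): 327
merge 194 and 260: 454
merge 327 and 454: 781
The encoded length is the sum of every internal node's weight: 90 + 194 + 260 + 327 + 454 + 781 = 2106 bits.

2106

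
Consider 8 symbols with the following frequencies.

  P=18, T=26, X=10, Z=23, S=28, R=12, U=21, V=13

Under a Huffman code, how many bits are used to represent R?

Build the tree from the bottom:
combine X(10), R(12) → 22
combine V(13), P(18) → 31
combine U(21), 22 → 43
combine Z(23), T(26) → 49
combine S(28), 31 → 59
combine 43, 49 → 92
combine 59, 92 → 151
The subtree containing R is merged 4 times, so code length = 4.

4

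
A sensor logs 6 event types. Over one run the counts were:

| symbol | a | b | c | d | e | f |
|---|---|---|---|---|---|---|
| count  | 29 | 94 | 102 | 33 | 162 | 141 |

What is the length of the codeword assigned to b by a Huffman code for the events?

3

Build the tree from the bottom:
a(29) + d(33) → 62
62 + b(94) → 156
c(102) + f(141) → 243
156 + e(162) → 318
243 + 318 → 561
b sits 3 levels below the root, so its codeword is 3 bits.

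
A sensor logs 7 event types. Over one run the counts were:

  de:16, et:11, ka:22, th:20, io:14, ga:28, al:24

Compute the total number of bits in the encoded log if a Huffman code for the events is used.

Greedily combine the two least-frequent nodes:
merge et(11) and io(14): 25
merge de(16) and th(20): 36
merge ka(22) and al(24): 46
merge 25 and ga(28): 53
merge 36 and 46: 82
merge 53 and 82: 135
The encoded length is the sum of every internal node's weight: 25 + 36 + 46 + 53 + 82 + 135 = 377 bits.

377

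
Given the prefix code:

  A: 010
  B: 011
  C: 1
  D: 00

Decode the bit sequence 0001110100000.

DBCADD

Read left to right; each codeword is recognised as soon as it completes (prefix code):
  00→D | 011→B | 1→C | 010→A | 00→D | 00→D
Decoded message: DBCADD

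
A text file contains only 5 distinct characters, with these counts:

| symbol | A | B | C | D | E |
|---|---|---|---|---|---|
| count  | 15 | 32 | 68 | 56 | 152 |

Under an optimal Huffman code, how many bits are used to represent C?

Build the tree from the bottom:
merge A(15) and B(32): 47
merge 47 and D(56): 103
merge C(68) and 103: 171
merge E(152) and 171: 323
C's leaf is at depth 2, giving a 2-bit codeword.

2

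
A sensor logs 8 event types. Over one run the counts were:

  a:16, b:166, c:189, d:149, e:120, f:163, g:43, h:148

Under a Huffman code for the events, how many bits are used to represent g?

4

Huffman merges, smallest pair first:
a(16) + g(43) → 59
59 + e(120) → 179
h(148) + d(149) → 297
f(163) + b(166) → 329
179 + c(189) → 368
297 + 329 → 626
368 + 626 → 994
g sits 4 levels below the root, so its codeword is 4 bits.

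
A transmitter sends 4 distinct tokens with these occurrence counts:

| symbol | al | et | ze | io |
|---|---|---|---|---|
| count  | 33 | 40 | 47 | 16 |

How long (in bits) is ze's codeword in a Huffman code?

2

Huffman merges, smallest pair first:
io(16) + al(33) → 49
et(40) + ze(47) → 87
49 + 87 → 136
ze sits 2 levels below the root, so its codeword is 2 bits.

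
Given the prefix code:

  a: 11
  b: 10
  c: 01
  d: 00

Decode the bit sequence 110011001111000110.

Read left to right; each codeword is recognised as soon as it completes (prefix code):
  11→a | 00→d | 11→a | 00→d | 11→a | 11→a | 00→d | 01→c | 10→b
Decoded message: adadaadcb

adadaadcb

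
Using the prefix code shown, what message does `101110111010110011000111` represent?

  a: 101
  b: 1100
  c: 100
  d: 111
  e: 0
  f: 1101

Read left to right; each codeword is recognised as soon as it completes (prefix code):
  101→a | 1101→f | 1101→f | 0→e | 1100→b | 1100→b | 0→e | 111→d
Decoded message: affebbed

affebbed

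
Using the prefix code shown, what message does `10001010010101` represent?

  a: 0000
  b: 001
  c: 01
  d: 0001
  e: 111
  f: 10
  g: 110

Read left to right; each codeword is recognised as soon as it completes (prefix code):
  10→f | 001→b | 01→c | 001→b | 01→c | 01→c
Decoded message: fbcbcc

fbcbcc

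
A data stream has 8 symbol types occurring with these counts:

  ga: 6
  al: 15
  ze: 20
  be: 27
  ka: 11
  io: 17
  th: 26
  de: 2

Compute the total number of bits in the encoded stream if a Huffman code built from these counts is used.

346

Merge the two smallest weights repeatedly:
merge de(2) and ga(6): 8
merge 8 and ka(11): 19
merge al(15) and io(17): 32
merge 19 and ze(20): 39
merge th(26) and be(27): 53
merge 32 and 39: 71
merge 53 and 71: 124
Total encoded bits = sum of merged weights = 8 + 19 + 32 + 39 + 53 + 71 + 124 = 346.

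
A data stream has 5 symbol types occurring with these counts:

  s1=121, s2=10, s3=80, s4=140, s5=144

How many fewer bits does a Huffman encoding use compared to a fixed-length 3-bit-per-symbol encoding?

Fixed-length: 3 bits × 495 symbols = 1485 bits.
Huffman merges:
s2(10) + s3(80) → 90
90 + s1(121) → 211
s4(140) + s5(144) → 284
211 + 284 → 495
Huffman total = 90 + 211 + 284 + 495 = 1080 bits.
Saving = 1485 − 1080 = 405 bits.

405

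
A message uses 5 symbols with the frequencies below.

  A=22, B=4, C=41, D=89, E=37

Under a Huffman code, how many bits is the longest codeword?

4

Merge the two lowest-weight nodes at each step:
combine B(4), A(22) → 26
combine 26, E(37) → 63
combine C(41), 63 → 104
combine D(89), 104 → 193
The first pair merged (B, A) ends up deepest, at depth 4.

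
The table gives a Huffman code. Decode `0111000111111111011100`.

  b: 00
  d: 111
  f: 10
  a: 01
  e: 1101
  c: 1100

Read left to right; each codeword is recognised as soon as it completes (prefix code):
  01→a | 1100→c | 01→a | 111→d | 111→d | 1101→e | 1100→c
Decoded message: acaddec

acaddec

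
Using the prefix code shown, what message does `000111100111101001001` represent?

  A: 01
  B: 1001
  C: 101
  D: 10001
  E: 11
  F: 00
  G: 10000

FAEBECFB

Read left to right; each codeword is recognised as soon as it completes (prefix code):
  00→F | 01→A | 11→E | 1001→B | 11→E | 101→C | 00→F | 1001→B
Decoded message: FAEBECFB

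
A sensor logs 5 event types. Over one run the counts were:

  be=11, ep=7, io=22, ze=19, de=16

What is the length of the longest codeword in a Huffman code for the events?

Merge the two lowest-weight nodes at each step:
combine ep(7), be(11) → 18
combine de(16), 18 → 34
combine ze(19), io(22) → 41
combine 34, 41 → 75
The first pair merged (ep, be) ends up deepest, at depth 3.

3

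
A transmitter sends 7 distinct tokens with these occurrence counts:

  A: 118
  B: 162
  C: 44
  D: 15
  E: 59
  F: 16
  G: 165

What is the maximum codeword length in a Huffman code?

5

Merge the two lowest-weight nodes at each step:
combine D(15), F(16) → 31
combine 31, C(44) → 75
combine E(59), 75 → 134
combine A(118), 134 → 252
combine B(162), G(165) → 327
combine 252, 327 → 579
The first pair merged (D, F) ends up deepest, at depth 5.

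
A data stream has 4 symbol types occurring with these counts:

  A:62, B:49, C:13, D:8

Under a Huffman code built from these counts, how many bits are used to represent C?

Huffman merges, smallest pair first:
combine D(8), C(13) → 21
combine 21, B(49) → 70
combine A(62), 70 → 132
C's leaf is at depth 3, giving a 3-bit codeword.

3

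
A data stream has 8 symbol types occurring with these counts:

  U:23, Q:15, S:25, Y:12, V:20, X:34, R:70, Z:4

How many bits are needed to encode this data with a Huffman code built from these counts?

552

Build the Huffman tree bottom-up:
merge Z(4) and Y(12): 16
merge Q(15) and 16: 31
merge V(20) and U(23): 43
merge S(25) and 31: 56
merge X(34) and 43: 77
merge 56 and R(70): 126
merge 77 and 126: 203
The encoded length is the sum of every internal node's weight: 16 + 31 + 43 + 56 + 77 + 126 + 203 = 552 bits.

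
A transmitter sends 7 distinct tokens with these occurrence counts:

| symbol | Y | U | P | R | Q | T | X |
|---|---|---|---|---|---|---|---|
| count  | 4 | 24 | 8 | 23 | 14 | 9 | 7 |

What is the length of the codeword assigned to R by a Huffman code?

2

Huffman merges, smallest pair first:
merge Y(4) and X(7): 11
merge P(8) and T(9): 17
merge 11 and Q(14): 25
merge 17 and R(23): 40
merge U(24) and 25: 49
merge 40 and 49: 89
R sits 2 levels below the root, so its codeword is 2 bits.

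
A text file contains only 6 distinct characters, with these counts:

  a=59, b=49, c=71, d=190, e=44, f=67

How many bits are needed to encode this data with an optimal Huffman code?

Greedily combine the two least-frequent nodes:
merge e(44) and b(49): 93
merge a(59) and f(67): 126
merge c(71) and 93: 164
merge 126 and 164: 290
merge d(190) and 290: 480
Total encoded bits = sum of merged weights = 93 + 126 + 164 + 290 + 480 = 1153.

1153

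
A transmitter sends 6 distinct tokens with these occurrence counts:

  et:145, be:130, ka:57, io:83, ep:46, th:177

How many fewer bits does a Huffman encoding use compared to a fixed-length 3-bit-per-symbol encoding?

Fixed-length: 3 bits × 638 symbols = 1914 bits.
Huffman merges:
combine ep(46), ka(57) → 103
combine io(83), 103 → 186
combine be(130), et(145) → 275
combine th(177), 186 → 363
combine 275, 363 → 638
Huffman total = 103 + 186 + 275 + 363 + 638 = 1565 bits.
Saving = 1914 − 1565 = 349 bits.

349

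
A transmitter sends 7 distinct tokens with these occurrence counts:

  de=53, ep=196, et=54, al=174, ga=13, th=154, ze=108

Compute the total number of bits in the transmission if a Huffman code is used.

Build the Huffman tree bottom-up:
merge ga(13) and de(53): 66
merge et(54) and 66: 120
merge ze(108) and 120: 228
merge th(154) and al(174): 328
merge ep(196) and 228: 424
merge 328 and 424: 752
The encoded length is the sum of every internal node's weight: 66 + 120 + 228 + 328 + 424 + 752 = 1918 bits.

1918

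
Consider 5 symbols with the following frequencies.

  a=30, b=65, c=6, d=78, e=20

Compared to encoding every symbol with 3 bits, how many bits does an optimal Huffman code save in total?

Fixed-length: 3 bits × 199 symbols = 597 bits.
Huffman merges:
c(6) + e(20) → 26
26 + a(30) → 56
56 + b(65) → 121
d(78) + 121 → 199
Huffman total = 26 + 56 + 121 + 199 = 402 bits.
Saving = 597 − 402 = 195 bits.

195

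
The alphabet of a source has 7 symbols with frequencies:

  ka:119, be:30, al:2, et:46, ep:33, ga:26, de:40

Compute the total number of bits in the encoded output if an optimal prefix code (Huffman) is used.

Greedily combine the two least-frequent nodes:
combine al(2), ga(26) → 28
combine 28, be(30) → 58
combine ep(33), de(40) → 73
combine et(46), 58 → 104
combine 73, 104 → 177
combine ka(119), 177 → 296
Each symbol's bit-cost is frequency × depth; summing gives 736 bits (equivalently 28 + 58 + 73 + 104 + 177 + 296).

736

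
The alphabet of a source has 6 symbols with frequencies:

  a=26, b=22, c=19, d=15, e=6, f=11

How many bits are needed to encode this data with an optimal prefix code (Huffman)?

Greedily combine the two least-frequent nodes:
e(6) + f(11) → 17
d(15) + 17 → 32
c(19) + b(22) → 41
a(26) + 32 → 58
41 + 58 → 99
Each symbol's bit-cost is frequency × depth; summing gives 247 bits (equivalently 17 + 32 + 41 + 58 + 99).

247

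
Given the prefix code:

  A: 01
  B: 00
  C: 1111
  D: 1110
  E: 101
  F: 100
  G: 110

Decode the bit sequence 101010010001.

Read left to right; each codeword is recognised as soon as it completes (prefix code):
  101→E | 01→A | 00→B | 100→F | 01→A
Decoded message: EABFA

EABFA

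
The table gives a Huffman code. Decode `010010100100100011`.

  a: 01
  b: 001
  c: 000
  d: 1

Read left to right; each codeword is recognised as soon as it completes (prefix code):
  01→a | 001→b | 01→a | 001→b | 001→b | 000→c | 1→d | 1→d
Decoded message: ababbcdd

ababbcdd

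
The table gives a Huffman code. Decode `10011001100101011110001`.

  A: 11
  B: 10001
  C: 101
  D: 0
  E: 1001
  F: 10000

EEEDCAB

Read left to right; each codeword is recognised as soon as it completes (prefix code):
  1001→E | 1001→E | 1001→E | 0→D | 101→C | 11→A | 10001→B
Decoded message: EEEDCAB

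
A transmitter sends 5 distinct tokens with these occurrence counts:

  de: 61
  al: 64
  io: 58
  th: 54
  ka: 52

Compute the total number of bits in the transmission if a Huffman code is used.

Greedily combine the two least-frequent nodes:
ka(52) + th(54) → 106
io(58) + de(61) → 119
al(64) + 106 → 170
119 + 170 → 289
Each symbol's bit-cost is frequency × depth; summing gives 684 bits (equivalently 106 + 119 + 170 + 289).

684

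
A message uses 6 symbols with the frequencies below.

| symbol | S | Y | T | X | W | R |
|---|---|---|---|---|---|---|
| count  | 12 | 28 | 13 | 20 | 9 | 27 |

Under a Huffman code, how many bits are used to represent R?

2

Build the tree from the bottom:
W(9) + S(12) → 21
T(13) + X(20) → 33
21 + R(27) → 48
Y(28) + 33 → 61
48 + 61 → 109
R's leaf is at depth 2, giving a 2-bit codeword.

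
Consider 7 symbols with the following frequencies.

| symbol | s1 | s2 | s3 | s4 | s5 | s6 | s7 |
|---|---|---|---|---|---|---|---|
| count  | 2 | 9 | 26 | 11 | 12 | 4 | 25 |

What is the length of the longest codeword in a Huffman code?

4

Merge the two lowest-weight nodes at each step:
s1(2) + s6(4) → 6
6 + s2(9) → 15
s4(11) + s5(12) → 23
15 + 23 → 38
s7(25) + s3(26) → 51
38 + 51 → 89
Maximum depth reached is 4.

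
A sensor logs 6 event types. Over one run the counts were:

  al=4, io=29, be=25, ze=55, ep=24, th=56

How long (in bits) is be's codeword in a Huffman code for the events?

3

Build the tree from the bottom:
combine al(4), ep(24) → 28
combine be(25), 28 → 53
combine io(29), 53 → 82
combine ze(55), th(56) → 111
combine 82, 111 → 193
be's leaf is at depth 3, giving a 3-bit codeword.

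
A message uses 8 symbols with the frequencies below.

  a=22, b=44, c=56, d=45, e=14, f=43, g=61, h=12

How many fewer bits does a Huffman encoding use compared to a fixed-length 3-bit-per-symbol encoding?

Fixed-length: 3 bits × 297 symbols = 891 bits.
Huffman merges:
merge h(12) and e(14): 26
merge a(22) and 26: 48
merge f(43) and b(44): 87
merge d(45) and 48: 93
merge c(56) and g(61): 117
merge 87 and 93: 180
merge 117 and 180: 297
Huffman total = 26 + 48 + 87 + 93 + 117 + 180 + 297 = 848 bits.
Saving = 891 − 848 = 43 bits.

43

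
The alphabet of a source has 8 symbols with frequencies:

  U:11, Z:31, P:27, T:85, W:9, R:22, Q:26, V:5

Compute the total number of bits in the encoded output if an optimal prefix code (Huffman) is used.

Merge the two smallest weights repeatedly:
combine V(5), W(9) → 14
combine U(11), 14 → 25
combine R(22), 25 → 47
combine Q(26), P(27) → 53
combine Z(31), 47 → 78
combine 53, 78 → 131
combine T(85), 131 → 216
Each symbol's bit-cost is frequency × depth; summing gives 564 bits (equivalently 14 + 25 + 47 + 53 + 78 + 131 + 216).

564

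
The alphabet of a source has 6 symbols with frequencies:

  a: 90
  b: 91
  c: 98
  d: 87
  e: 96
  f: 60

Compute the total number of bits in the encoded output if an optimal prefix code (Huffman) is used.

1372

Greedily combine the two least-frequent nodes:
merge f(60) and d(87): 147
merge a(90) and b(91): 181
merge e(96) and c(98): 194
merge 147 and 181: 328
merge 194 and 328: 522
The encoded length is the sum of every internal node's weight: 147 + 181 + 194 + 328 + 522 = 1372 bits.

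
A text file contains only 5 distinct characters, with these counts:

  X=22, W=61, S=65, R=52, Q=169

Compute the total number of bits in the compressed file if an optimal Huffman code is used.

769

Greedily combine the two least-frequent nodes:
X(22) + R(52) → 74
W(61) + S(65) → 126
74 + 126 → 200
Q(169) + 200 → 369
Each symbol's bit-cost is frequency × depth; summing gives 769 bits (equivalently 74 + 126 + 200 + 369).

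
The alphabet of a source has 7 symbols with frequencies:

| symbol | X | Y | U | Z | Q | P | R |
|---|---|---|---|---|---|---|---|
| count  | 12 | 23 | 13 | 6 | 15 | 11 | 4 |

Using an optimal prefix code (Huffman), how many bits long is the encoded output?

224

Merge the two smallest weights repeatedly:
combine R(4), Z(6) → 10
combine 10, P(11) → 21
combine X(12), U(13) → 25
combine Q(15), 21 → 36
combine Y(23), 25 → 48
combine 36, 48 → 84
Total encoded bits = sum of merged weights = 10 + 21 + 25 + 36 + 48 + 84 = 224.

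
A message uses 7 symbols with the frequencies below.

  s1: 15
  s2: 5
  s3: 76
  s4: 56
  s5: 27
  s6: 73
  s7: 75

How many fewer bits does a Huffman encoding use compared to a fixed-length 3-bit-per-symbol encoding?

157

Fixed-length: 3 bits × 327 symbols = 981 bits.
Huffman merges:
s2(5) + s1(15) → 20
20 + s5(27) → 47
47 + s4(56) → 103
s6(73) + s7(75) → 148
s3(76) + 103 → 179
148 + 179 → 327
Huffman total = 20 + 47 + 103 + 148 + 179 + 327 = 824 bits.
Saving = 981 − 824 = 157 bits.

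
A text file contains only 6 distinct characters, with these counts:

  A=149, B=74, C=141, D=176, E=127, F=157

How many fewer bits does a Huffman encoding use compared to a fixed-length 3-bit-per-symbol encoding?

333

Fixed-length: 3 bits × 824 symbols = 2472 bits.
Huffman merges:
B(74) + E(127) → 201
C(141) + A(149) → 290
F(157) + D(176) → 333
201 + 290 → 491
333 + 491 → 824
Huffman total = 201 + 290 + 333 + 491 + 824 = 2139 bits.
Saving = 2472 − 2139 = 333 bits.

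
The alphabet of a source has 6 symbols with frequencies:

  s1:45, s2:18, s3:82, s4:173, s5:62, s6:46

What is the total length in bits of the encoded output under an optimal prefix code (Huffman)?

995

Build the Huffman tree bottom-up:
combine s2(18), s1(45) → 63
combine s6(46), s5(62) → 108
combine 63, s3(82) → 145
combine 108, 145 → 253
combine s4(173), 253 → 426
Each symbol's bit-cost is frequency × depth; summing gives 995 bits (equivalently 63 + 108 + 145 + 253 + 426).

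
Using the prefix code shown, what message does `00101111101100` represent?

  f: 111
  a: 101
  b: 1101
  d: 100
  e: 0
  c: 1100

eeafad

Read left to right; each codeword is recognised as soon as it completes (prefix code):
  0→e | 0→e | 101→a | 111→f | 101→a | 100→d
Decoded message: eeafad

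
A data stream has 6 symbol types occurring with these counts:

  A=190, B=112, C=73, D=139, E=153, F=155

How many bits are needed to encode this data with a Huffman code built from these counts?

Build the Huffman tree bottom-up:
C(73) + B(112) → 185
D(139) + E(153) → 292
F(155) + 185 → 340
A(190) + 292 → 482
340 + 482 → 822
Each symbol's bit-cost is frequency × depth; summing gives 2121 bits (equivalently 185 + 292 + 340 + 482 + 822).

2121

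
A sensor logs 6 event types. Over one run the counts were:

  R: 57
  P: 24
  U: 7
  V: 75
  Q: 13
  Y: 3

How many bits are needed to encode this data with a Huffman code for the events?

363

Merge the two smallest weights repeatedly:
combine Y(3), U(7) → 10
combine 10, Q(13) → 23
combine 23, P(24) → 47
combine 47, R(57) → 104
combine V(75), 104 → 179
Total encoded bits = sum of merged weights = 10 + 23 + 47 + 104 + 179 = 363.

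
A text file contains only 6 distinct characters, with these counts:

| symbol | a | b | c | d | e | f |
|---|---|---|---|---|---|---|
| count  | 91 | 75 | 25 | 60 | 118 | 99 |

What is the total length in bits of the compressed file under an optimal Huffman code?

Greedily combine the two least-frequent nodes:
c(25) + d(60) → 85
b(75) + 85 → 160
a(91) + f(99) → 190
e(118) + 160 → 278
190 + 278 → 468
The encoded length is the sum of every internal node's weight: 85 + 160 + 190 + 278 + 468 = 1181 bits.

1181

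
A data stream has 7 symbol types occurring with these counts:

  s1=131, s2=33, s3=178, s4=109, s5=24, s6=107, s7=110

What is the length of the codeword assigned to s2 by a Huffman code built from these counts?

4

Huffman merges, smallest pair first:
combine s5(24), s2(33) → 57
combine 57, s6(107) → 164
combine s4(109), s7(110) → 219
combine s1(131), 164 → 295
combine s3(178), 219 → 397
combine 295, 397 → 692
The subtree containing s2 is merged 4 times, so code length = 4.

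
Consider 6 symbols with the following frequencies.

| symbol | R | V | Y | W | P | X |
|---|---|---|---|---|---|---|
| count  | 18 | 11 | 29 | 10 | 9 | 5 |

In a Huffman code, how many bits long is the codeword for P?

3

Huffman merges, smallest pair first:
merge X(5) and P(9): 14
merge W(10) and V(11): 21
merge 14 and R(18): 32
merge 21 and Y(29): 50
merge 32 and 50: 82
The subtree containing P is merged 3 times, so code length = 3.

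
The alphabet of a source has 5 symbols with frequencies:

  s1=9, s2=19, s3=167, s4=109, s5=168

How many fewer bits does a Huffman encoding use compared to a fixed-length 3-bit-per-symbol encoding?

Fixed-length: 3 bits × 472 symbols = 1416 bits.
Huffman merges:
s1(9) + s2(19) → 28
28 + s4(109) → 137
137 + s3(167) → 304
s5(168) + 304 → 472
Huffman total = 28 + 137 + 304 + 472 = 941 bits.
Saving = 1416 − 941 = 475 bits.

475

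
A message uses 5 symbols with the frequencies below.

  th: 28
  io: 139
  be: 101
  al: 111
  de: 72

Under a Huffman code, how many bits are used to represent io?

Huffman merges, smallest pair first:
th(28) + de(72) → 100
100 + be(101) → 201
al(111) + io(139) → 250
201 + 250 → 451
io's leaf is at depth 2, giving a 2-bit codeword.

2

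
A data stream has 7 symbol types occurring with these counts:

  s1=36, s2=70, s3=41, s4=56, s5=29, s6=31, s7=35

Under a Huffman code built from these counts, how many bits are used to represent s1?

Repeatedly merge the two smallest:
merge s5(29) and s6(31): 60
merge s7(35) and s1(36): 71
merge s3(41) and s4(56): 97
merge 60 and s2(70): 130
merge 71 and 97: 168
merge 130 and 168: 298
s1's leaf is at depth 3, giving a 3-bit codeword.

3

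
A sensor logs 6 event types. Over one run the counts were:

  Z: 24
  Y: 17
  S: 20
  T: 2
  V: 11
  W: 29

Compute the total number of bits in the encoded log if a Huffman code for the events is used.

249

Build the Huffman tree bottom-up:
combine T(2), V(11) → 13
combine 13, Y(17) → 30
combine S(20), Z(24) → 44
combine W(29), 30 → 59
combine 44, 59 → 103
Total encoded bits = sum of merged weights = 13 + 30 + 44 + 59 + 103 = 249.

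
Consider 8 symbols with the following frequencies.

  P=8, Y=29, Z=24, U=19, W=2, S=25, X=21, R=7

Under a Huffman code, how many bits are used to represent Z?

Build the tree from the bottom:
combine W(2), R(7) → 9
combine P(8), 9 → 17
combine 17, U(19) → 36
combine X(21), Z(24) → 45
combine S(25), Y(29) → 54
combine 36, 45 → 81
combine 54, 81 → 135
Z's leaf is at depth 3, giving a 3-bit codeword.

3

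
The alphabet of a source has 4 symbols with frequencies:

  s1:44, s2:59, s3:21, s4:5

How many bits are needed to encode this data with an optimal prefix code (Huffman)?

225

Merge the two smallest weights repeatedly:
combine s4(5), s3(21) → 26
combine 26, s1(44) → 70
combine s2(59), 70 → 129
Total encoded bits = sum of merged weights = 26 + 70 + 129 = 225.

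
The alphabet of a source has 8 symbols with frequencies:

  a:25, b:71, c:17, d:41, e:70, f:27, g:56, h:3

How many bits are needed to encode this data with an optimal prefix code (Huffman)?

Build the Huffman tree bottom-up:
h(3) + c(17) → 20
20 + a(25) → 45
f(27) + d(41) → 68
45 + g(56) → 101
68 + e(70) → 138
b(71) + 101 → 172
138 + 172 → 310
Total encoded bits = sum of merged weights = 20 + 45 + 68 + 101 + 138 + 172 + 310 = 854.

854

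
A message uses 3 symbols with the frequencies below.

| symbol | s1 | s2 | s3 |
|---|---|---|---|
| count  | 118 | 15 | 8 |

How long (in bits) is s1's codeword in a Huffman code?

Repeatedly merge the two smallest:
combine s3(8), s2(15) → 23
combine 23, s1(118) → 141
s1 sits one level below the root: a 1-bit codeword.

1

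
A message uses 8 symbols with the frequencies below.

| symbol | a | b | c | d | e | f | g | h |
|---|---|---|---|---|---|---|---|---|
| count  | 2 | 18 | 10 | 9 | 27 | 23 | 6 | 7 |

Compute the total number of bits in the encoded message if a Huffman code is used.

Build the Huffman tree bottom-up:
combine a(2), g(6) → 8
combine h(7), 8 → 15
combine d(9), c(10) → 19
combine 15, b(18) → 33
combine 19, f(23) → 42
combine e(27), 33 → 60
combine 42, 60 → 102
Total encoded bits = sum of merged weights = 8 + 15 + 19 + 33 + 42 + 60 + 102 = 279.

279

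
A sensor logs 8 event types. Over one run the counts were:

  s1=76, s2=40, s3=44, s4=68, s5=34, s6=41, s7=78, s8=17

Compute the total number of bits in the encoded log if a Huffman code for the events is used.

Greedily combine the two least-frequent nodes:
combine s8(17), s5(34) → 51
combine s2(40), s6(41) → 81
combine s3(44), 51 → 95
combine s4(68), s1(76) → 144
combine s7(78), 81 → 159
combine 95, 144 → 239
combine 159, 239 → 398
The encoded length is the sum of every internal node's weight: 51 + 81 + 95 + 144 + 159 + 239 + 398 = 1167 bits.

1167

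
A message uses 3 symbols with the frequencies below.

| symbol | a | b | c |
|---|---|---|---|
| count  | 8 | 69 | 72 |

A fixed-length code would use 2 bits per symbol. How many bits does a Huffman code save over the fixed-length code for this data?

Fixed-length: 2 bits × 149 symbols = 298 bits.
Huffman merges:
merge a(8) and b(69): 77
merge c(72) and 77: 149
Huffman total = 77 + 149 = 226 bits.
Saving = 298 − 226 = 72 bits.

72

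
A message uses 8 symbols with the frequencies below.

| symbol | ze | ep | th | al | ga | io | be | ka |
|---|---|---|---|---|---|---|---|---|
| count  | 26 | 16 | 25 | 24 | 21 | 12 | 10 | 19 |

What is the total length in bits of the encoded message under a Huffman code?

Merge the two smallest weights repeatedly:
merge be(10) and io(12): 22
merge ep(16) and ka(19): 35
merge ga(21) and 22: 43
merge al(24) and th(25): 49
merge ze(26) and 35: 61
merge 43 and 49: 92
merge 61 and 92: 153
Total encoded bits = sum of merged weights = 22 + 35 + 43 + 49 + 61 + 92 + 153 = 455.

455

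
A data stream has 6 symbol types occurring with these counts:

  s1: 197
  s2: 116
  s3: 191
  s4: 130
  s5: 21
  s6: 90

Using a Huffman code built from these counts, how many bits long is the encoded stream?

1828

Greedily combine the two least-frequent nodes:
combine s5(21), s6(90) → 111
combine 111, s2(116) → 227
combine s4(130), s3(191) → 321
combine s1(197), 227 → 424
combine 321, 424 → 745
Total encoded bits = sum of merged weights = 111 + 227 + 321 + 424 + 745 = 1828.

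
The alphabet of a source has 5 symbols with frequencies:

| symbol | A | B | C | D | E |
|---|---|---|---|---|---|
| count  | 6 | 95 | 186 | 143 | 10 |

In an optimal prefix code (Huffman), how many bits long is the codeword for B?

3

Build the tree from the bottom:
combine A(6), E(10) → 16
combine 16, B(95) → 111
combine 111, D(143) → 254
combine C(186), 254 → 440
The subtree containing B is merged 3 times, so code length = 3.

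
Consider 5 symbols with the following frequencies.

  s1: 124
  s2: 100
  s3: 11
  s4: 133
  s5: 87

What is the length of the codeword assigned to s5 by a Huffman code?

Build the tree from the bottom:
combine s3(11), s5(87) → 98
combine 98, s2(100) → 198
combine s1(124), s4(133) → 257
combine 198, 257 → 455
s5's leaf is at depth 3, giving a 3-bit codeword.

3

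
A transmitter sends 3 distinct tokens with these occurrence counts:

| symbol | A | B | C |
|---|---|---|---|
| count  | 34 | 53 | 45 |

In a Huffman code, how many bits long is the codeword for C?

2

Repeatedly merge the two smallest:
A(34) + C(45) → 79
B(53) + 79 → 132
C sits 2 levels below the root, so its codeword is 2 bits.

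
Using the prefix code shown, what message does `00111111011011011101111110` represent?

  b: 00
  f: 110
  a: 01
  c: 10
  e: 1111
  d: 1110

Read left to right; each codeword is recognised as soon as it completes (prefix code):
  00→b | 1111→e | 110→f | 110→f | 110→f | 1110→d | 1111→e | 110→f
Decoded message: befffdef

befffdef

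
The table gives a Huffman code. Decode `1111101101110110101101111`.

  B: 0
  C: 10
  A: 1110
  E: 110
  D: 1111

Read left to right; each codeword is recognised as soon as it completes (prefix code):
  1111→D | 10→C | 110→E | 1110→A | 110→E | 10→C | 110→E | 1111→D
Decoded message: DCEAECED

DCEAECED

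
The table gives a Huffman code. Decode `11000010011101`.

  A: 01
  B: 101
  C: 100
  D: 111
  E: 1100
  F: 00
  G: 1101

Read left to right; each codeword is recognised as soon as it completes (prefix code):
  1100→E | 00→F | 100→C | 111→D | 01→A
Decoded message: EFCDA

EFCDA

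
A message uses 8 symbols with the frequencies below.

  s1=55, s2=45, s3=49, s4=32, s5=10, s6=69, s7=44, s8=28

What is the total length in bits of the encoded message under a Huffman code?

965

Build the Huffman tree bottom-up:
merge s5(10) and s8(28): 38
merge s4(32) and 38: 70
merge s7(44) and s2(45): 89
merge s3(49) and s1(55): 104
merge s6(69) and 70: 139
merge 89 and 104: 193
merge 139 and 193: 332
The encoded length is the sum of every internal node's weight: 38 + 70 + 89 + 104 + 139 + 193 + 332 = 965 bits.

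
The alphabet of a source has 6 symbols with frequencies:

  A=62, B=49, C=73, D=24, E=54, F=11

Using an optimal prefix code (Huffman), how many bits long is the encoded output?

665

Build the Huffman tree bottom-up:
combine F(11), D(24) → 35
combine 35, B(49) → 84
combine E(54), A(62) → 116
combine C(73), 84 → 157
combine 116, 157 → 273
The encoded length is the sum of every internal node's weight: 35 + 84 + 116 + 157 + 273 = 665 bits.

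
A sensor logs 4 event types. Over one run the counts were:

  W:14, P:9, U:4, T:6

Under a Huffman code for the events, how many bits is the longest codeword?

Merge the two lowest-weight nodes at each step:
U(4) + T(6) → 10
P(9) + 10 → 19
W(14) + 19 → 33
The rarest symbols sit at the bottom; the longest codeword is 3 bits.

3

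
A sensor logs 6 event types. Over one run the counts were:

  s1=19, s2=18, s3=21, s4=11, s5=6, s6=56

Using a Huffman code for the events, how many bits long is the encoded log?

298

Merge the two smallest weights repeatedly:
merge s5(6) and s4(11): 17
merge 17 and s2(18): 35
merge s1(19) and s3(21): 40
merge 35 and 40: 75
merge s6(56) and 75: 131
Total encoded bits = sum of merged weights = 17 + 35 + 40 + 75 + 131 = 298.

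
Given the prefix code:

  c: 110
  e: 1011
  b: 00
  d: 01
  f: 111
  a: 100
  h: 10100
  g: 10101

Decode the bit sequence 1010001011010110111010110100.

hddgegh

Read left to right; each codeword is recognised as soon as it completes (prefix code):
  10100→h | 01→d | 01→d | 10101→g | 1011→e | 10101→g | 10100→h
Decoded message: hddgegh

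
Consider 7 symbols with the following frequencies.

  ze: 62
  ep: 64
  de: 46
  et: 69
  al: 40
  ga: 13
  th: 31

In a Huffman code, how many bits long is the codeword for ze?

Build the tree from the bottom:
ga(13) + th(31) → 44
al(40) + 44 → 84
de(46) + ze(62) → 108
ep(64) + et(69) → 133
84 + 108 → 192
133 + 192 → 325
ze's leaf is at depth 3, giving a 3-bit codeword.

3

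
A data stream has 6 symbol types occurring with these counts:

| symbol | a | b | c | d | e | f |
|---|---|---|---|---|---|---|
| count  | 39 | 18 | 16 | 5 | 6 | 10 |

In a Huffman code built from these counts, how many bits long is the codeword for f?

Build the tree from the bottom:
d(5) + e(6) → 11
f(10) + 11 → 21
c(16) + b(18) → 34
21 + 34 → 55
a(39) + 55 → 94
The subtree containing f is merged 3 times, so code length = 3.

3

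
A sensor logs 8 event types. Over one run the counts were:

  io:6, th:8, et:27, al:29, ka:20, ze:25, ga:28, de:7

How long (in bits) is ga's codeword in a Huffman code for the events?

Build the tree from the bottom:
merge io(6) and de(7): 13
merge th(8) and 13: 21
merge ka(20) and 21: 41
merge ze(25) and et(27): 52
merge ga(28) and al(29): 57
merge 41 and 52: 93
merge 57 and 93: 150
ga sits 2 levels below the root, so its codeword is 2 bits.

2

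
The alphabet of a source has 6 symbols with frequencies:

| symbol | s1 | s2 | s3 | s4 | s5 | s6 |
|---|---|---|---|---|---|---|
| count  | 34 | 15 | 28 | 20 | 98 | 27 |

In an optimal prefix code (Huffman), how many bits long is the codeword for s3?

3

Huffman merges, smallest pair first:
combine s2(15), s4(20) → 35
combine s6(27), s3(28) → 55
combine s1(34), 35 → 69
combine 55, 69 → 124
combine s5(98), 124 → 222
s3's leaf is at depth 3, giving a 3-bit codeword.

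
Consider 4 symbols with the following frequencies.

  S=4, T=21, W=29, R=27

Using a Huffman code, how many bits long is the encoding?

158

Merge the two smallest weights repeatedly:
merge S(4) and T(21): 25
merge 25 and R(27): 52
merge W(29) and 52: 81
Each symbol's bit-cost is frequency × depth; summing gives 158 bits (equivalently 25 + 52 + 81).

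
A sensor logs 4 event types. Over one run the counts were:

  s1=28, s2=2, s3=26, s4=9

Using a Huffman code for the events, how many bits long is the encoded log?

Greedily combine the two least-frequent nodes:
merge s2(2) and s4(9): 11
merge 11 and s3(26): 37
merge s1(28) and 37: 65
The encoded length is the sum of every internal node's weight: 11 + 37 + 65 = 113 bits.

113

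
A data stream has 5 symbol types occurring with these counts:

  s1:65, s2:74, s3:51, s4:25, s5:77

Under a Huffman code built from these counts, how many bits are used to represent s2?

Repeatedly merge the two smallest:
s4(25) + s3(51) → 76
s1(65) + s2(74) → 139
76 + s5(77) → 153
139 + 153 → 292
The subtree containing s2 is merged 2 times, so code length = 2.

2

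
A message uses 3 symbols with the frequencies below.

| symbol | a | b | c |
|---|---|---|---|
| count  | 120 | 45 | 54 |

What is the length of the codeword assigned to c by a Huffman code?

Huffman merges, smallest pair first:
b(45) + c(54) → 99
99 + a(120) → 219
The subtree containing c is merged 2 times, so code length = 2.

2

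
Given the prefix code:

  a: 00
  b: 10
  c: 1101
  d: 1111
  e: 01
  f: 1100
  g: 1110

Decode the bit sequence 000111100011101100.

aegagf

Read left to right; each codeword is recognised as soon as it completes (prefix code):
  00→a | 01→e | 1110→g | 00→a | 1110→g | 1100→f
Decoded message: aegagf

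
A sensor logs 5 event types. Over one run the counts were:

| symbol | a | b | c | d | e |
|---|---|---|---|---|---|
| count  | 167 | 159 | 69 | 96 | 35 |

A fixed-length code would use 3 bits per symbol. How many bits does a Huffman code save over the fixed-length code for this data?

422

Fixed-length: 3 bits × 526 symbols = 1578 bits.
Huffman merges:
combine e(35), c(69) → 104
combine d(96), 104 → 200
combine b(159), a(167) → 326
combine 200, 326 → 526
Huffman total = 104 + 200 + 326 + 526 = 1156 bits.
Saving = 1578 − 1156 = 422 bits.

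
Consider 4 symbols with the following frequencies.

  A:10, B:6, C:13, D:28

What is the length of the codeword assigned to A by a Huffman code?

Repeatedly merge the two smallest:
B(6) + A(10) → 16
C(13) + 16 → 29
D(28) + 29 → 57
A's leaf is at depth 3, giving a 3-bit codeword.

3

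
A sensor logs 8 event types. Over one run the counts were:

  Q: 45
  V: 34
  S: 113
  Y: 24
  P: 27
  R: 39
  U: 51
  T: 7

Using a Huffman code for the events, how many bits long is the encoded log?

938

Merge the two smallest weights repeatedly:
combine T(7), Y(24) → 31
combine P(27), 31 → 58
combine V(34), R(39) → 73
combine Q(45), U(51) → 96
combine 58, 73 → 131
combine 96, S(113) → 209
combine 131, 209 → 340
Each symbol's bit-cost is frequency × depth; summing gives 938 bits (equivalently 31 + 58 + 73 + 96 + 131 + 209 + 340).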